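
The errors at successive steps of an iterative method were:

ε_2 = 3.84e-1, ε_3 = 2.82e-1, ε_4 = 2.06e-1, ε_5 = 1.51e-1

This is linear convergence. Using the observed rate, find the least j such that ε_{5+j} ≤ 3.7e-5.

Rate ρ ≈ ε_5/ε_4 = 1.51e-1/2.06e-1 = 0.7330.
After j more steps, ε_{5+j} ≈ 1.51e-1·ρ^j; need ρ^j ≤ 3.7e-5/1.51e-1 = 0.000245033.
j ≥ ln(0.000245033)/ln(0.7330) = -8.3141/-0.31061 = 26.767.
So 27 more iterations are needed.

27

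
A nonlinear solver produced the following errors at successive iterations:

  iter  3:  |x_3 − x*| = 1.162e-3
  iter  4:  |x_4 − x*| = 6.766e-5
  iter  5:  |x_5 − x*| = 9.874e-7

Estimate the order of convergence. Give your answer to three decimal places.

1.487

p ≈ ln(|x_5 − x*|/|x_4 − x*|) / ln(|x_4 − x*|/|x_3 − x*|)
  = ln(9.874e-7/6.766e-5) / ln(6.766e-5/1.162e-3)
  = ln(0.0145936) / ln(0.0582272)
  = -4.227172 / -2.843403 ≈ 1.486659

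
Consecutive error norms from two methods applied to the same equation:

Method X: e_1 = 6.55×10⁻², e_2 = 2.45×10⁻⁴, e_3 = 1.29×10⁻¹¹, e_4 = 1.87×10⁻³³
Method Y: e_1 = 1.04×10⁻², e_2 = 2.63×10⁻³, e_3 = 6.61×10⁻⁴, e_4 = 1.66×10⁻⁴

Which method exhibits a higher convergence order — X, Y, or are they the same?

Method X: p ≈ ln(1.87×10⁻³³/1.29×10⁻¹¹)/ln(1.29×10⁻¹¹/2.45×10⁻⁴) ≈ 3.00.
Method Y: p ≈ ln(1.66×10⁻⁴/6.61×10⁻⁴)/ln(6.61×10⁻⁴/2.63×10⁻³) ≈ 1.00.
Method X has the higher order (≈3.0 vs ≈1.0).

X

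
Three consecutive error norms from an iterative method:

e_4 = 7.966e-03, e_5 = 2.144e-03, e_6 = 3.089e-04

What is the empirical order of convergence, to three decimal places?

p ≈ ln(e_6/e_5) / ln(e_5/e_4)
  = ln(3.089e-04/2.144e-03) / ln(2.144e-03/7.966e-03)
  = ln(0.144076) / ln(0.269144)
  = -1.937414 / -1.312509 ≈ 1.476115

1.476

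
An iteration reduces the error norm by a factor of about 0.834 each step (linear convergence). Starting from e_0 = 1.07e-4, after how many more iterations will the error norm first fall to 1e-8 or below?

52

After k steps, e_k ≈ 1.07e-4·0.834^k.
Need 0.834^k ≤ 1e-8/1.07e-4 = 9.34579e-05.
k ≥ ln(9.34579e-05)/ln(0.834) = -9.2780/-0.18152 = 51.113.
Smallest integer k = 52.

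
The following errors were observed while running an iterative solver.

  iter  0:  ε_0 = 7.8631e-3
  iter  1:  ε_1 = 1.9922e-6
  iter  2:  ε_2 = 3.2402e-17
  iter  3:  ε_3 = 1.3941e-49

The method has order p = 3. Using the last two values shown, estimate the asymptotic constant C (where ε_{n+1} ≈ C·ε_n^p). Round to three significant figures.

4.10

C ≈ ε_3 / ε_2^3
  = 1.3941e-49 / (3.2402e-17)^3
  = 1.3941e-49 / 3.40185e-50 ≈ 4.0981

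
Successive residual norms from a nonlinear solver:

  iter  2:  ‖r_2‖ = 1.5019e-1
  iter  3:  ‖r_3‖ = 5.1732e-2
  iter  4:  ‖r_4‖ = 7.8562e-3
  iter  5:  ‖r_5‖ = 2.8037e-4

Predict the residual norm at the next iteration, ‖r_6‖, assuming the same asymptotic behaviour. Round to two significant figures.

7.7e-7

First estimate the order: p ≈ ln(‖r_5‖/‖r_4‖) / ln(‖r_4‖/‖r_3‖) = ln(2.8037e-4/7.8562e-3)/ln(7.8562e-3/5.1732e-2) = ln(0.0356877)/ln(0.151863) ≈ 1.7684.
Then ‖r_6‖ ≈ ‖r_5‖·(‖r_5‖/‖r_4‖)^p = 2.8037e-4·(0.0356877)^1.7684 = 2.8037e-4·0.00275597 ≈ 7.727e-07.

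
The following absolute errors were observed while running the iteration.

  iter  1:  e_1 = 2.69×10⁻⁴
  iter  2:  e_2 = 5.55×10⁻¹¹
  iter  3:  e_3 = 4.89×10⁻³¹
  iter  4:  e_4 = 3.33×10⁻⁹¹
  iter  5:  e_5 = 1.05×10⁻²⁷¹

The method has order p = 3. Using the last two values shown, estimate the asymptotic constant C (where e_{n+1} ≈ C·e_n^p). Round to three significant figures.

C ≈ e_5 / e_4^3
  = 1.05×10⁻²⁷¹ / (3.33×10⁻⁹¹)^3
  = 1.05×10⁻²⁷¹ / 3.6926e-272 ≈ 2.8435

2.84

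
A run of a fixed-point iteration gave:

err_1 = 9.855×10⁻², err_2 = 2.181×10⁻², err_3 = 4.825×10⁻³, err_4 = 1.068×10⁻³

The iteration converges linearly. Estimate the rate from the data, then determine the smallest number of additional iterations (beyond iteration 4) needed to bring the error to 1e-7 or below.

7

Rate ρ ≈ err_4/err_3 = 1.068×10⁻³/4.825×10⁻³ = 0.2213.
After j more steps, err_{4+j} ≈ 1.068×10⁻³·ρ^j; need ρ^j ≤ 1e-7/1.068×10⁻³ = 9.3633e-05.
j ≥ ln(9.3633e-05)/ln(0.2213) = -9.2761/-1.50824 = 6.150.
So 7 more iterations are needed.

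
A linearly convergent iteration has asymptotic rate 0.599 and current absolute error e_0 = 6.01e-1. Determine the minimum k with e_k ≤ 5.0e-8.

32

After k steps, e_k ≈ 6.01e-1·0.599^k.
Need 0.599^k ≤ 5.0e-8/6.01e-1 = 8.31947e-08.
k ≥ ln(8.31947e-08)/ln(0.599) = -16.3021/-0.51249 = 31.810.
Smallest integer k = 32.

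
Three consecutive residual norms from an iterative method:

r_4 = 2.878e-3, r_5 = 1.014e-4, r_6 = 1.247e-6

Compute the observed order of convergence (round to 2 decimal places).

p ≈ ln(r_6/r_5) / ln(r_5/r_4)
  = ln(1.247e-6/1.014e-4) / ln(1.014e-4/2.878e-3)
  = ln(0.0122978) / ln(0.0352328)
  = -4.39833 / -3.34578 ≈ 1.31459

1.31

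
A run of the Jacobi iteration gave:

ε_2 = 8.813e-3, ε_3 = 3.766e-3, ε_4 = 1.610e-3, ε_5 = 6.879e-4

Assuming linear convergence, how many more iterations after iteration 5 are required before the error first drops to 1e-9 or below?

16

Rate ρ ≈ ε_5/ε_4 = 6.879e-4/1.610e-3 = 0.4273.
After j more steps, ε_{5+j} ≈ 6.879e-4·ρ^j; need ρ^j ≤ 1e-9/6.879e-4 = 1.4537e-06.
j ≥ ln(1.4537e-06)/ln(0.4273) = -13.4414/-0.85027 = 15.808.
So 16 more iterations are needed.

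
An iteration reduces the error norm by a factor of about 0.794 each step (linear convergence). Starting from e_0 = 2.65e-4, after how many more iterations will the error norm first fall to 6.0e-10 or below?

57

After k steps, e_k ≈ 2.65e-4·0.794^k.
Need 0.794^k ≤ 6.0e-10/2.65e-4 = 2.26415e-06.
k ≥ ln(2.26415e-06)/ln(0.794) = -12.9983/-0.23067 = 56.350.
Smallest integer k = 57.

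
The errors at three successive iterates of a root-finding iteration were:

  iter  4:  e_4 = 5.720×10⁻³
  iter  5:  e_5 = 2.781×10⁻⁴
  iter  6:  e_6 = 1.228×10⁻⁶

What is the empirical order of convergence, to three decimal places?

p ≈ ln(e_6/e_5) / ln(e_5/e_4)
  = ln(1.228×10⁻⁶/2.781×10⁻⁴) / ln(2.781×10⁻⁴/5.720×10⁻³)
  = ln(0.00441568) / ln(0.0486189)
  = -5.422593 / -3.023743 ≈ 1.793338

1.793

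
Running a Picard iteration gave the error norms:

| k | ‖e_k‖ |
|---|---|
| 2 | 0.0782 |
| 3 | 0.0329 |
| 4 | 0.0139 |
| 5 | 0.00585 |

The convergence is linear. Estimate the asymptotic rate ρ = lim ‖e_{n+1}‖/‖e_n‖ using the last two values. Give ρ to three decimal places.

ρ ≈ ‖e_5‖/‖e_4‖ = 0.00585/0.0139 = 0.42086

0.421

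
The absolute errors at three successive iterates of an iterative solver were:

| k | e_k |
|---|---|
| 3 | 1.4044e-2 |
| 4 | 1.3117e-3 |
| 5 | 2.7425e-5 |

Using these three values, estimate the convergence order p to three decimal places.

1.631

p ≈ ln(e_5/e_4) / ln(e_4/e_3)
  = ln(2.7425e-5/1.3117e-3) / ln(1.3117e-3/1.4044e-2)
  = ln(0.020908) / ln(0.0933993)
  = -3.867623 / -2.370871 ≈ 1.631309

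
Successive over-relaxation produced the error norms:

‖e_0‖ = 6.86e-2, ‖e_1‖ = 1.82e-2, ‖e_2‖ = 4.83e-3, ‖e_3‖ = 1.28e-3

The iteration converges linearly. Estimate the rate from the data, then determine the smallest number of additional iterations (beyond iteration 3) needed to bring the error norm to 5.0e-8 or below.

8

Rate ρ ≈ ‖e_3‖/‖e_2‖ = 1.28e-3/4.83e-3 = 0.2650.
After j more steps, ‖e_{3+j}‖ ≈ 1.28e-3·ρ^j; need ρ^j ≤ 5.0e-8/1.28e-3 = 3.90625e-05.
j ≥ ln(3.90625e-05)/ln(0.2650) = -10.1503/-1.32803 = 7.643.
So 8 more iterations are needed.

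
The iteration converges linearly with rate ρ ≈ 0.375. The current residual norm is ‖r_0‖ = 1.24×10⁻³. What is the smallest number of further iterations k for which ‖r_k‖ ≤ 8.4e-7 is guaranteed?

8

After k steps, ‖r_k‖ ≈ 1.24×10⁻³·0.375^k.
Need 0.375^k ≤ 8.4e-7/1.24×10⁻³ = 0.000677419.
k ≥ ln(0.000677419)/ln(0.375) = -7.2972/-0.98083 = 7.440.
Smallest integer k = 8.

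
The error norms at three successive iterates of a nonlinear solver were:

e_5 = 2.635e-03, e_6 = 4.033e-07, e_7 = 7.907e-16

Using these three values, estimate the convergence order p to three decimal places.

p ≈ ln(e_7/e_6) / ln(e_6/e_5)
  = ln(7.907e-16/4.033e-07) / ln(4.033e-07/2.635e-03)
  = ln(1.96058e-09) / ln(0.000153055)
  = -20.050025 / -8.784713 ≈ 2.282377

2.282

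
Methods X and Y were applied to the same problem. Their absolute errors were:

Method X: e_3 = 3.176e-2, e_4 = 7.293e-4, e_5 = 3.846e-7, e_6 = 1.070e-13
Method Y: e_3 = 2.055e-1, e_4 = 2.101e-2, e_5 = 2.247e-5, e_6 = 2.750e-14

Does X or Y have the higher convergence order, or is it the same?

Y

Method X: p ≈ ln(1.070e-13/3.846e-7)/ln(3.846e-7/7.293e-4) ≈ 2.00.
Method Y: p ≈ ln(2.750e-14/2.247e-5)/ln(2.247e-5/2.101e-2) ≈ 3.00.
Method Y has the higher order (≈3.0 vs ≈2.0).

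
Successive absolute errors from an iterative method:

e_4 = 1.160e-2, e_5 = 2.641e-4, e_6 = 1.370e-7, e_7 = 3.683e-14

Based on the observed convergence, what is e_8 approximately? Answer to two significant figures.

First estimate the order: p ≈ ln(e_7/e_6) / ln(e_6/e_5) = ln(3.683e-14/1.370e-7)/ln(1.370e-7/2.641e-4) = ln(2.68832e-07)/ln(0.000518743) ≈ 2.0001.
Then e_8 ≈ e_7·(e_7/e_6)^p = 3.683e-14·(2.68832e-07)^2.0001 = 3.683e-14·7.21614e-14 ≈ 2.658e-27.

2.7e-27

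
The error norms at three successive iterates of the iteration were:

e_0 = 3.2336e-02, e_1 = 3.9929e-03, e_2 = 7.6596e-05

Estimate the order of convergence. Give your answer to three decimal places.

1.890

p ≈ ln(e_2/e_1) / ln(e_1/e_0)
  = ln(7.6596e-05/3.9929e-03) / ln(3.9929e-03/3.2336e-02)
  = ln(0.019183) / ln(0.123482)
  = -3.953731 / -2.091660 ≈ 1.890236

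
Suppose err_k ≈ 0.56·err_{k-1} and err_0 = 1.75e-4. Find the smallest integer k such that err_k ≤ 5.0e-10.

After k steps, err_k ≈ 1.75e-4·0.56^k.
Need 0.56^k ≤ 5.0e-10/1.75e-4 = 2.85714e-06.
k ≥ ln(2.85714e-06)/ln(0.56) = -12.7657/-0.57982 = 22.017.
Smallest integer k = 23.

23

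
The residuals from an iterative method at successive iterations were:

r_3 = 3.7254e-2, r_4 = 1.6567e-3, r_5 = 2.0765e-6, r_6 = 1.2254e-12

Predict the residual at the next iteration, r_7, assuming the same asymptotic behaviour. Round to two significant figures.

First estimate the order: p ≈ ln(r_6/r_5) / ln(r_5/r_4) = ln(1.2254e-12/2.0765e-6)/ln(2.0765e-6/1.6567e-3) = ln(5.90128e-07)/ln(0.0012534) ≈ 2.1465.
Then r_7 ≈ r_6·(r_6/r_5)^p = 1.2254e-12·(5.90128e-07)^2.1465 = 1.2254e-12·4.25928e-14 ≈ 5.219e-26.

5.2e-26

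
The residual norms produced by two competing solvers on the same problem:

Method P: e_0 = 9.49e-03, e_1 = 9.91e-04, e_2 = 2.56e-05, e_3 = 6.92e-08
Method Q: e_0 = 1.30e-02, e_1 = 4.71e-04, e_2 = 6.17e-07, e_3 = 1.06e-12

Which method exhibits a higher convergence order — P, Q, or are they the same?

Method P: p ≈ ln(6.92e-08/2.56e-05)/ln(2.56e-05/9.91e-04) ≈ 1.62.
Method Q: p ≈ ln(1.06e-12/6.17e-07)/ln(6.17e-07/4.71e-04) ≈ 2.00.
Method Q has the higher order (≈2.0 vs ≈1.6).

Q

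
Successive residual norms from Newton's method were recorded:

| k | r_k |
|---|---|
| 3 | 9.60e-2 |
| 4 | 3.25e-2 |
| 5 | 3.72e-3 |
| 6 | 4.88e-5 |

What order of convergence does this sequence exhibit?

Consecutive ratios: r_6/r_5 = 4.88e-5/3.72e-3 = 0.0131183, r_5/r_4 = 3.72e-3/3.25e-2 = 0.114462.
p ≈ ln(0.0131183)/ln(0.114462) = -4.3337/-2.1675 ≈ 2.00.
So the convergence is quadratic (order 2).

2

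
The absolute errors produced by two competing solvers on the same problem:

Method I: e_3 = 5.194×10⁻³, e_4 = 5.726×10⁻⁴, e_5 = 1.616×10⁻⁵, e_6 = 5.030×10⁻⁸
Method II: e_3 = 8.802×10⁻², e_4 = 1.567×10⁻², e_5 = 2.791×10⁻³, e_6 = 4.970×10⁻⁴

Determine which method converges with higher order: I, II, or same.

Method I: p ≈ ln(5.030×10⁻⁸/1.616×10⁻⁵)/ln(1.616×10⁻⁵/5.726×10⁻⁴) ≈ 1.62.
Method II: p ≈ ln(4.970×10⁻⁴/2.791×10⁻³)/ln(2.791×10⁻³/1.567×10⁻²) ≈ 1.00.
Method I has the higher order (≈1.6 vs ≈1.0).

I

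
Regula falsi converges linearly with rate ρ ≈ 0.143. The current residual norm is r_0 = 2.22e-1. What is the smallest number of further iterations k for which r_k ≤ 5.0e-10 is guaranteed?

11

After k steps, r_k ≈ 2.22e-1·0.143^k.
Need 0.143^k ≤ 5.0e-10/2.22e-1 = 2.25225e-09.
k ≥ ln(2.25225e-09)/ln(0.143) = -19.9113/-1.94491 = 10.238.
Smallest integer k = 11.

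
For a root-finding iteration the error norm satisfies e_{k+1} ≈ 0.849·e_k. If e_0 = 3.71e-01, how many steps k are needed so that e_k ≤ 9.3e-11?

After k steps, e_k ≈ 3.71e-01·0.849^k.
Need 0.849^k ≤ 9.3e-11/3.71e-01 = 2.50674e-10.
k ≥ ln(2.50674e-10)/ln(0.849) = -22.1069/-0.16370 = 135.045.
Smallest integer k = 136.

136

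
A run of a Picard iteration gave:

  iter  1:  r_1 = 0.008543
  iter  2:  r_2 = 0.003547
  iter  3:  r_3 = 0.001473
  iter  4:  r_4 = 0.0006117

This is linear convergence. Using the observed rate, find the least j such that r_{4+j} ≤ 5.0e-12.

Rate ρ ≈ r_4/r_3 = 0.0006117/0.001473 = 0.4153.
After j more steps, r_{4+j} ≈ 0.0006117·ρ^j; need ρ^j ≤ 5.0e-12/0.0006117 = 8.17394e-09.
j ≥ ln(8.17394e-09)/ln(0.4153) = -18.6223/-0.87875 = 21.192.
So 22 more iterations are needed.

22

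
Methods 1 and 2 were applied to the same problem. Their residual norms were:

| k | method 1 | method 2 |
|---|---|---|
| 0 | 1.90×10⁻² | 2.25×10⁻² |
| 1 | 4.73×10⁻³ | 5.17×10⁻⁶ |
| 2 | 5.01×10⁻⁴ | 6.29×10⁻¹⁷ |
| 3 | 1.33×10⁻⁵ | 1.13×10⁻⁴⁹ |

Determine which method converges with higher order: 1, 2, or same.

Method 1: p ≈ ln(1.33×10⁻⁵/5.01×10⁻⁴)/ln(5.01×10⁻⁴/4.73×10⁻³) ≈ 1.62.
Method 2: p ≈ ln(1.13×10⁻⁴⁹/6.29×10⁻¹⁷)/ln(6.29×10⁻¹⁷/5.17×10⁻⁶) ≈ 3.00.
Method 2 has the higher order (≈3.0 vs ≈1.6).

2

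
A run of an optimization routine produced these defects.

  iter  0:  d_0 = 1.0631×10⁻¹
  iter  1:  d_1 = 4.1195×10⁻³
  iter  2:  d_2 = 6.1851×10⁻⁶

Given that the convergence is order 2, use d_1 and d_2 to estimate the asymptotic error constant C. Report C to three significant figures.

0.364

C ≈ d_2 / d_1^2
  = 6.1851×10⁻⁶ / (4.1195×10⁻³)^2
  = 6.1851×10⁻⁶ / 1.69703e-05 ≈ 0.36447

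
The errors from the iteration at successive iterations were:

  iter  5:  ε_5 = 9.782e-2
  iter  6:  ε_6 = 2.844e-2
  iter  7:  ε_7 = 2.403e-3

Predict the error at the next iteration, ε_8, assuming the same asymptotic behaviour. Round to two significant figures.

1.7e-5

First estimate the order: p ≈ ln(ε_7/ε_6) / ln(ε_6/ε_5) = ln(2.403e-3/2.844e-2)/ln(2.844e-2/9.782e-2) = ln(0.0844937)/ln(0.290738) ≈ 2.0003.
Then ε_8 ≈ ε_7·(ε_7/ε_6)^p = 2.403e-3·(0.0844937)^2.0003 = 2.403e-3·0.00713389 ≈ 1.714e-05.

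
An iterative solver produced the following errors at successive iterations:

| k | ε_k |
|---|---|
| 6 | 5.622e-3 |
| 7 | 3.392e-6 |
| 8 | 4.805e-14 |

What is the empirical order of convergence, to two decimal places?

2.44

p ≈ ln(ε_8/ε_7) / ln(ε_7/ε_6)
  = ln(4.805e-14/3.392e-6) / ln(3.392e-6/5.622e-3)
  = ln(1.41657e-08) / ln(0.000603344)
  = -18.07244 / -7.41302 ≈ 2.43793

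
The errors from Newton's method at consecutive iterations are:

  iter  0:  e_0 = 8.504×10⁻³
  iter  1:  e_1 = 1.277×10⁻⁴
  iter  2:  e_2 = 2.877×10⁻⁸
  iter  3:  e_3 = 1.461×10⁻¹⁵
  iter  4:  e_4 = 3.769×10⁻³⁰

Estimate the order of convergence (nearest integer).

2

Consecutive ratios: e_4/e_3 = 3.769×10⁻³⁰/1.461×10⁻¹⁵ = 2.57974e-15, e_3/e_2 = 1.461×10⁻¹⁵/2.877×10⁻⁸ = 5.07821e-08.
p ≈ ln(2.57974e-15)/ln(5.07821e-08) = -33.5911/-16.7957 ≈ 2.00.
So the convergence is quadratic (order 2).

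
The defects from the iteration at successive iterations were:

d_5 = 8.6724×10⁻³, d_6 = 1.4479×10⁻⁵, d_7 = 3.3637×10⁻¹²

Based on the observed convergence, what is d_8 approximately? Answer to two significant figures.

4.8e-28

First estimate the order: p ≈ ln(d_7/d_6) / ln(d_6/d_5) = ln(3.3637×10⁻¹²/1.4479×10⁻⁵)/ln(1.4479×10⁻⁵/8.6724×10⁻³) = ln(2.32316e-07)/ln(0.00166955) ≈ 2.3885.
Then d_8 ≈ d_7·(d_7/d_6)^p = 3.3637×10⁻¹²·(2.32316e-07)^2.3885 = 3.3637×10⁻¹²·1.4285e-16 ≈ 4.805e-28.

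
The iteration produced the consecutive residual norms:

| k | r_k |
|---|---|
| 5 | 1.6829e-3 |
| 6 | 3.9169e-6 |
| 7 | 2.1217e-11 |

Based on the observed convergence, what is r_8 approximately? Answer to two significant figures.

First estimate the order: p ≈ ln(r_7/r_6) / ln(r_6/r_5) = ln(2.1217e-11/3.9169e-6)/ln(3.9169e-6/1.6829e-3) = ln(5.41678e-06)/ln(0.00232747) ≈ 2.0000.
Then r_8 ≈ r_7·(r_7/r_6)^p = 2.1217e-11·(5.41678e-06)^2.0000 = 2.1217e-11·2.93415e-11 ≈ 6.225e-22.

6.2e-22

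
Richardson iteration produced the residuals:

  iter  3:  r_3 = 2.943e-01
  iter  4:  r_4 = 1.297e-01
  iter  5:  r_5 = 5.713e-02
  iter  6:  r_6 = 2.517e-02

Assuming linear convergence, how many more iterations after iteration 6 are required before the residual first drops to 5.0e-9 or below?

Rate ρ ≈ r_6/r_5 = 2.517e-02/5.713e-02 = 0.4406.
After j more steps, r_{6+j} ≈ 2.517e-02·ρ^j; need ρ^j ≤ 5.0e-9/2.517e-02 = 1.98649e-07.
j ≥ ln(1.98649e-07)/ln(0.4406) = -15.4317/-0.81962 = 18.828.
So 19 more iterations are needed.

19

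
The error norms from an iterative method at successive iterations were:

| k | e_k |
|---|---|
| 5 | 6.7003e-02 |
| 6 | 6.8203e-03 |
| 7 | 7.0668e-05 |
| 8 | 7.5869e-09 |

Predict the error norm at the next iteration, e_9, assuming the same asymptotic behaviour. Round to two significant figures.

8.7e-17

First estimate the order: p ≈ ln(e_8/e_7) / ln(e_7/e_6) = ln(7.5869e-09/7.0668e-05)/ln(7.0668e-05/6.8203e-03) = ln(0.00010736)/ln(0.0103614) ≈ 2.0000.
Then e_9 ≈ e_8·(e_8/e_7)^p = 7.5869e-09·(0.00010736)^2.0000 = 7.5869e-09·1.15262e-08 ≈ 8.745e-17.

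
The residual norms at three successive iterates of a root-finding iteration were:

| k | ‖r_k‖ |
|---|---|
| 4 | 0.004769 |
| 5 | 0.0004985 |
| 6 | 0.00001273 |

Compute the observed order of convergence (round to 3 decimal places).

1.624

p ≈ ln(‖r_6‖/‖r_5‖) / ln(‖r_5‖/‖r_4‖)
  = ln(0.00001273/0.0004985) / ln(0.0004985/0.004769)
  = ln(0.0255366) / ln(0.104529)
  = -3.667643 / -2.258291 ≈ 1.624079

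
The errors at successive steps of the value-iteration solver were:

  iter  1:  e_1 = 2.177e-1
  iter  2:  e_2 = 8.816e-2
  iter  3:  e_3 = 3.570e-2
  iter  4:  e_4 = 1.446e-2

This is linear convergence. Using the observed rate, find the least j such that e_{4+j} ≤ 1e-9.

Rate ρ ≈ e_4/e_3 = 1.446e-2/3.570e-2 = 0.4050.
After j more steps, e_{4+j} ≈ 1.446e-2·ρ^j; need ρ^j ≤ 1e-9/1.446e-2 = 6.91563e-08.
j ≥ ln(6.91563e-08)/ln(0.4050) = -16.4869/-0.90387 = 18.240.
So 19 more iterations are needed.

19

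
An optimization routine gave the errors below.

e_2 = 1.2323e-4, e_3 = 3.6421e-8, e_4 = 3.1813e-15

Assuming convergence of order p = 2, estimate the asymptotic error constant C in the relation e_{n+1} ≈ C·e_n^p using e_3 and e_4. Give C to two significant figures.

2.4

C ≈ e_4 / e_3^2
  = 3.1813e-15 / (3.6421e-8)^2
  = 3.1813e-15 / 1.32649e-15 ≈ 2.3983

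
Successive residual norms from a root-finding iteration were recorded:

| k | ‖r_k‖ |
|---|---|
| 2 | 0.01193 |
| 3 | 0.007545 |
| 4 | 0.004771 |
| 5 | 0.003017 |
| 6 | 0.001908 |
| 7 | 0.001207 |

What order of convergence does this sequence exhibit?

1

Consecutive ratios: ‖r_7‖/‖r_6‖ = 0.001207/0.001908 = 0.6326, ‖r_6‖/‖r_5‖ = 0.001908/0.003017 = 0.632416.
p ≈ ln(0.6326)/ln(0.632416) = -0.4579/-0.4582 ≈ 1.00.
So the convergence is linear (order 1).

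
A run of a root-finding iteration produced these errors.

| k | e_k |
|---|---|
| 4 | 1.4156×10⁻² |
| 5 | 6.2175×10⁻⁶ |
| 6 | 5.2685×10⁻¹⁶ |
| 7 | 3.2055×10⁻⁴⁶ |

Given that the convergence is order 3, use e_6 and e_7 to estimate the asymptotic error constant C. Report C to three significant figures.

2.19

C ≈ e_7 / e_6^3
  = 3.2055×10⁻⁴⁶ / (5.2685×10⁻¹⁶)^3
  = 3.2055×10⁻⁴⁶ / 1.46238e-46 ≈ 2.192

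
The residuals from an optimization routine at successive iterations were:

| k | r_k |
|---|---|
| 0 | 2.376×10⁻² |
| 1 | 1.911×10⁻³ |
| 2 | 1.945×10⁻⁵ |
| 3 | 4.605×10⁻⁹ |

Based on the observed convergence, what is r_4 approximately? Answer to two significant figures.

First estimate the order: p ≈ ln(r_3/r_2) / ln(r_2/r_1) = ln(4.605×10⁻⁹/1.945×10⁻⁵)/ln(1.945×10⁻⁵/1.911×10⁻³) = ln(0.000236761)/ln(0.0101779) ≈ 1.8198.
Then r_4 ≈ r_3·(r_3/r_2)^p = 4.605×10⁻⁹·(0.000236761)^1.8198 = 4.605×10⁻⁹·2.5233e-07 ≈ 1.162e-15.

1.2e-15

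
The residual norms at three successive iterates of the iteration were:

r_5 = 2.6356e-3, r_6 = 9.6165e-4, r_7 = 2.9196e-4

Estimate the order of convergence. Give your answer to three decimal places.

1.182

p ≈ ln(r_7/r_6) / ln(r_6/r_5)
  = ln(2.9196e-4/9.6165e-4) / ln(9.6165e-4/2.6356e-3)
  = ln(0.303603) / ln(0.364869)
  = -1.192034 / -1.008217 ≈ 1.182319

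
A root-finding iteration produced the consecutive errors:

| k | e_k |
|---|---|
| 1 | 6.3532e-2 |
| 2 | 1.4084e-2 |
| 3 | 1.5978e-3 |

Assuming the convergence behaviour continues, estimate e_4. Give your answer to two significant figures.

6.9e-5

First estimate the order: p ≈ ln(e_3/e_2) / ln(e_2/e_1) = ln(1.5978e-3/1.4084e-2)/ln(1.4084e-2/6.3532e-2) = ln(0.113448)/ln(0.221684) ≈ 1.4447.
Then e_4 ≈ e_3·(e_3/e_2)^p = 1.5978e-3·(0.113448)^1.4447 = 1.5978e-3·0.0430988 ≈ 6.886e-05.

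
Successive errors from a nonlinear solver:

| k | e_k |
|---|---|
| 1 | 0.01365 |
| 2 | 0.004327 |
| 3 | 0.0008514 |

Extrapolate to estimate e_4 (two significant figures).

8.5e-5

First estimate the order: p ≈ ln(e_3/e_2) / ln(e_2/e_1) = ln(0.0008514/0.004327)/ln(0.004327/0.01365) = ln(0.196765)/ln(0.316996) ≈ 1.4151.
Then e_4 ≈ e_3·(e_3/e_2)^p = 0.0008514·(0.196765)^1.4151 = 0.0008514·0.1002 ≈ 8.531e-05.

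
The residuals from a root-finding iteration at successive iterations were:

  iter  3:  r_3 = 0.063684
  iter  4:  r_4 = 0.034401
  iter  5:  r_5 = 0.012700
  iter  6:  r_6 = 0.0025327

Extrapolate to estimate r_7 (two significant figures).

First estimate the order: p ≈ ln(r_6/r_5) / ln(r_5/r_4) = ln(0.0025327/0.012700)/ln(0.012700/0.034401) = ln(0.199425)/ln(0.369175) ≈ 1.6180.
Then r_7 ≈ r_6·(r_6/r_5)^p = 0.0025327·(0.199425)^1.6180 = 0.0025327·0.0736281 ≈ 0.0001865.

1.9e-4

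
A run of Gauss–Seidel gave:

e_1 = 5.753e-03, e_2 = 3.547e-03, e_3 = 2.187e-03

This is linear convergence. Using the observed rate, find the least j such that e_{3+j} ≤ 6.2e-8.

Rate ρ ≈ e_3/e_2 = 2.187e-03/3.547e-03 = 0.6166.
After j more steps, e_{3+j} ≈ 2.187e-03·ρ^j; need ρ^j ≤ 6.2e-8/2.187e-03 = 2.83493e-05.
j ≥ ln(2.83493e-05)/ln(0.6166) = -10.4709/-0.48353 = 21.655.
So 22 more iterations are needed.

22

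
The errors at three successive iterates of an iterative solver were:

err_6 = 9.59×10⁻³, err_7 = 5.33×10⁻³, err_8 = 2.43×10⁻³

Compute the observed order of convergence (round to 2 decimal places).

p ≈ ln(err_8/err_7) / ln(err_7/err_6)
  = ln(2.43×10⁻³/5.33×10⁻³) / ln(5.33×10⁻³/9.59×10⁻³)
  = ln(0.45591) / ln(0.555787)
  = -0.78546 / -0.58737 ≈ 1.33725

1.34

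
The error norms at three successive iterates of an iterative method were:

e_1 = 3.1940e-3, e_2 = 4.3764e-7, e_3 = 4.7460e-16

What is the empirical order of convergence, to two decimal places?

p ≈ ln(e_3/e_2) / ln(e_2/e_1)
  = ln(4.7460e-16/4.3764e-7) / ln(4.3764e-7/3.1940e-3)
  = ln(1.08445e-09) / ln(0.000137019)
  = -20.64219 / -8.89539 ≈ 2.32055

2.32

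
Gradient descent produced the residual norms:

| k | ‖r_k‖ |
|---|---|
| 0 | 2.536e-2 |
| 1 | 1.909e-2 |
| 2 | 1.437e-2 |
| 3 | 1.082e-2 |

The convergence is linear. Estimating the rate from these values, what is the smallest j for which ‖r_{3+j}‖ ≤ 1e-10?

66

Rate ρ ≈ ‖r_3‖/‖r_2‖ = 1.082e-2/1.437e-2 = 0.7530.
After j more steps, ‖r_{3+j}‖ ≈ 1.082e-2·ρ^j; need ρ^j ≤ 1e-10/1.082e-2 = 9.24214e-09.
j ≥ ln(9.24214e-09)/ln(0.7530) = -18.4995/-0.28369 = 65.210.
So 66 more iterations are needed.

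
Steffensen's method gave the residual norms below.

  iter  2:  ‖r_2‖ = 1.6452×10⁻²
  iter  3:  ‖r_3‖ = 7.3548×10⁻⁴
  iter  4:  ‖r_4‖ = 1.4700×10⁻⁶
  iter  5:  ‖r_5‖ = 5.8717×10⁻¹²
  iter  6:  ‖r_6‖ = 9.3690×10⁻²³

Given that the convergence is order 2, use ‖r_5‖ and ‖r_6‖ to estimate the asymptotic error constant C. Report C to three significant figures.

C ≈ ‖r_6‖ / ‖r_5‖^2
  = 9.3690×10⁻²³ / (5.8717×10⁻¹²)^2
  = 9.3690×10⁻²³ / 3.44769e-23 ≈ 2.7175

2.72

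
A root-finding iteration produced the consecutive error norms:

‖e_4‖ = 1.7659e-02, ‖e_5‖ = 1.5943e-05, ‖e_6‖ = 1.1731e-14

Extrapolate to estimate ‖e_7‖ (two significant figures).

4.7e-42

First estimate the order: p ≈ ln(‖e_6‖/‖e_5‖) / ln(‖e_5‖/‖e_4‖) = ln(1.1731e-14/1.5943e-05)/ln(1.5943e-05/1.7659e-02) = ln(7.35809e-10)/ln(0.000902826) ≈ 3.0000.
Then ‖e_7‖ ≈ ‖e_6‖·(‖e_6‖/‖e_5‖)^p = 1.1731e-14·(7.35809e-10)^3.0000 = 1.1731e-14·3.98378e-28 ≈ 4.673e-42.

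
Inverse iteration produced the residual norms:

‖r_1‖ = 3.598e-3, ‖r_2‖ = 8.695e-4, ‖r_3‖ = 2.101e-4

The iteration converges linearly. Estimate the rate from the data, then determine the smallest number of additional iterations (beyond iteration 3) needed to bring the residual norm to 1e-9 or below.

9

Rate ρ ≈ ‖r_3‖/‖r_2‖ = 2.101e-4/8.695e-4 = 0.2416.
After j more steps, ‖r_{3+j}‖ ≈ 2.101e-4·ρ^j; need ρ^j ≤ 1e-9/2.101e-4 = 4.75964e-06.
j ≥ ln(4.75964e-06)/ln(0.2416) = -12.2553/-1.42047 = 8.628.
So 9 more iterations are needed.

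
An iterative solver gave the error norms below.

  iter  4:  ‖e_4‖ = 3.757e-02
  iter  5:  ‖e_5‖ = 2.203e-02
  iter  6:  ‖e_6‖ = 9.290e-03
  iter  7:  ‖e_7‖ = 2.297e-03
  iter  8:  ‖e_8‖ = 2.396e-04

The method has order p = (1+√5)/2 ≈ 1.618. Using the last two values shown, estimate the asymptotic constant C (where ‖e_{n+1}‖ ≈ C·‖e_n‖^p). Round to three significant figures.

4.46

C ≈ ‖e_8‖ / ‖e_7‖^1.618
  = 2.396e-04 / (2.297e-03)^1.618
  = 2.396e-04 / 5.37475e-05 ≈ 4.4579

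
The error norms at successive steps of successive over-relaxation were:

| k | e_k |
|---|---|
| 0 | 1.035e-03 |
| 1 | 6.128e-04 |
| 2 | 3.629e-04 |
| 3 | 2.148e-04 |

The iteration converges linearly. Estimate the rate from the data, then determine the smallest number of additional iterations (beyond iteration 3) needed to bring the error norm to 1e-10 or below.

Rate ρ ≈ e_3/e_2 = 2.148e-04/3.629e-04 = 0.5919.
After j more steps, e_{3+j} ≈ 2.148e-04·ρ^j; need ρ^j ≤ 1e-10/2.148e-04 = 4.65549e-07.
j ≥ ln(4.65549e-07)/ln(0.5919) = -14.5800/-0.52442 = 27.802.
So 28 more iterations are needed.

28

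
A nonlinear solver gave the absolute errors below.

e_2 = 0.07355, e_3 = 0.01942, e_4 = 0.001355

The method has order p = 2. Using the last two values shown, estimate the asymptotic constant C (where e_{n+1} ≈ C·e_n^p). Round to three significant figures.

3.59

C ≈ e_4 / e_3^2
  = 0.001355 / (0.01942)^2
  = 0.001355 / 0.000377136 ≈ 3.5929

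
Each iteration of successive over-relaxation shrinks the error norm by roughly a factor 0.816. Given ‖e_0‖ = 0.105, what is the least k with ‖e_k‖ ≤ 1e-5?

46

After k steps, ‖e_k‖ ≈ 0.105·0.816^k.
Need 0.816^k ≤ 1e-5/0.105 = 9.52381e-05.
k ≥ ln(9.52381e-05)/ln(0.816) = -9.2591/-0.20334 = 45.535.
Smallest integer k = 46.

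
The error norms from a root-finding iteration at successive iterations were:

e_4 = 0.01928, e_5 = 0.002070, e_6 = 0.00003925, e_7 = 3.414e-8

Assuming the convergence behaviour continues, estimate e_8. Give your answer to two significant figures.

1.2e-13

First estimate the order: p ≈ ln(e_7/e_6) / ln(e_6/e_5) = ln(3.414e-8/0.00003925)/ln(0.00003925/0.002070) = ln(0.000869809)/ln(0.0189614) ≈ 1.7772.
Then e_8 ≈ e_7·(e_7/e_6)^p = 3.414e-8·(0.000869809)^1.7772 = 3.414e-8·3.63701e-06 ≈ 1.242e-13.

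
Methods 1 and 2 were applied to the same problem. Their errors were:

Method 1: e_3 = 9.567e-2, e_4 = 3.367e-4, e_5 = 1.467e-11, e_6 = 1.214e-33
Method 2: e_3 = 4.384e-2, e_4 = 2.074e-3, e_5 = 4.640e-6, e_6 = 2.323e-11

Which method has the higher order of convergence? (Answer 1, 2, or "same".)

Method 1: p ≈ ln(1.214e-33/1.467e-11)/ln(1.467e-11/3.367e-4) ≈ 3.00.
Method 2: p ≈ ln(2.323e-11/4.640e-6)/ln(4.640e-6/2.074e-3) ≈ 2.00.
Method 1 has the higher order (≈3.0 vs ≈2.0).

1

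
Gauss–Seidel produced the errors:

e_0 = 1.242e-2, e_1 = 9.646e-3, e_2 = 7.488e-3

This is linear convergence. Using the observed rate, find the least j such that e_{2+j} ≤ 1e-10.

72

Rate ρ ≈ e_2/e_1 = 7.488e-3/9.646e-3 = 0.7763.
After j more steps, e_{2+j} ≈ 7.488e-3·ρ^j; need ρ^j ≤ 1e-10/7.488e-3 = 1.33547e-08.
j ≥ ln(1.33547e-08)/ln(0.7763) = -18.1314/-0.25322 = 71.603.
So 72 more iterations are needed.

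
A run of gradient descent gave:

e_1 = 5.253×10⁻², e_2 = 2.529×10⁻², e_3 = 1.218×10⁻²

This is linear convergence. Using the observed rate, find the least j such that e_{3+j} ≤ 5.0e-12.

30

Rate ρ ≈ e_3/e_2 = 1.218×10⁻²/2.529×10⁻² = 0.4816.
After j more steps, e_{3+j} ≈ 1.218×10⁻²·ρ^j; need ρ^j ≤ 5.0e-12/1.218×10⁻² = 4.10509e-10.
j ≥ ln(4.10509e-10)/ln(0.4816) = -21.6136/-0.73064 = 29.582.
So 30 more iterations are needed.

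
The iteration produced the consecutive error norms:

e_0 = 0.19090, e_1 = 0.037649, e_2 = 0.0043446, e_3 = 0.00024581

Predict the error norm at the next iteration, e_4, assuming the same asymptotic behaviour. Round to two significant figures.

5.4e-6

First estimate the order: p ≈ ln(e_3/e_2) / ln(e_2/e_1) = ln(0.00024581/0.0043446)/ln(0.0043446/0.037649) = ln(0.0565783)/ln(0.115397) ≈ 1.3301.
Then e_4 ≈ e_3·(e_3/e_2)^p = 0.00024581·(0.0565783)^1.3301 = 0.00024581·0.021923 ≈ 5.389e-06.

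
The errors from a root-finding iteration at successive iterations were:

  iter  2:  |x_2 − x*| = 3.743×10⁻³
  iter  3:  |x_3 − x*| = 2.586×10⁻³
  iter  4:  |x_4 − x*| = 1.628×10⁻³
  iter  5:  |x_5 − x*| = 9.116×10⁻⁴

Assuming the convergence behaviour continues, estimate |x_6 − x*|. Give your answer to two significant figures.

4.4e-4

First estimate the order: p ≈ ln(|x_5 − x*|/|x_4 − x*|) / ln(|x_4 − x*|/|x_3 − x*|) = ln(9.116×10⁻⁴/1.628×10⁻³)/ln(1.628×10⁻³/2.586×10⁻³) = ln(0.559951)/ln(0.629544) ≈ 1.2531.
Then |x_6 − x*| ≈ |x_5 − x*|·(|x_5 − x*|/|x_4 − x*|)^p = 9.116×10⁻⁴·(0.559951)^1.2531 = 9.116×10⁻⁴·0.483511 ≈ 0.0004408.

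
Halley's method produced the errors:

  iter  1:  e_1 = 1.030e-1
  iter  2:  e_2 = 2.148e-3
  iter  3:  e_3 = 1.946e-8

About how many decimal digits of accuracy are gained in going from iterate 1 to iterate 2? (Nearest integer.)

Digits gained ≈ log₁₀(e_1/e_2) = log₁₀(1.030e-1/2.148e-3) = log₁₀(47.9516) ≈ 1.681.

2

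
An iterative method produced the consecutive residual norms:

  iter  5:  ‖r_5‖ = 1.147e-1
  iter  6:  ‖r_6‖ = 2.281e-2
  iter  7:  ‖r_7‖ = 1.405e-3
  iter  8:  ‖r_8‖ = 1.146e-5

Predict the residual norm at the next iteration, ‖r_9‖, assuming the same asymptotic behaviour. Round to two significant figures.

First estimate the order: p ≈ ln(‖r_8‖/‖r_7‖) / ln(‖r_7‖/‖r_6‖) = ln(1.146e-5/1.405e-3)/ln(1.405e-3/2.281e-2) = ln(0.00815658)/ln(0.0615958) ≈ 1.7254.
Then ‖r_9‖ ≈ ‖r_8‖·(‖r_8‖/‖r_7‖)^p = 1.146e-5·(0.00815658)^1.7254 = 1.146e-5·0.000249182 ≈ 2.856e-09.

2.9e-9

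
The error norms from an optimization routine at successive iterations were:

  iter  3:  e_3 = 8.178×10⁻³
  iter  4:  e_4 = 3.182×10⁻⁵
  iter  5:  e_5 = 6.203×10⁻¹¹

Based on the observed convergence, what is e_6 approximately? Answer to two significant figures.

First estimate the order: p ≈ ln(e_5/e_4) / ln(e_4/e_3) = ln(6.203×10⁻¹¹/3.182×10⁻⁵)/ln(3.182×10⁻⁵/8.178×10⁻³) = ln(1.9494e-06)/ln(0.00389093) ≈ 2.3694.
Then e_6 ≈ e_5·(e_5/e_4)^p = 6.203×10⁻¹¹·(1.9494e-06)^2.3694 = 6.203×10⁻¹¹·2.95455e-14 ≈ 1.833e-24.

1.8e-24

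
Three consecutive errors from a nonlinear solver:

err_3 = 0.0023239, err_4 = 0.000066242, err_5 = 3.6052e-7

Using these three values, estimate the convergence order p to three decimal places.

p ≈ ln(err_5/err_4) / ln(err_4/err_3)
  = ln(3.6052e-7/0.000066242) / ln(0.000066242/0.0023239)
  = ln(0.00544247) / ln(0.0285047)
  = -5.213522 / -3.557686 ≈ 1.465425

1.465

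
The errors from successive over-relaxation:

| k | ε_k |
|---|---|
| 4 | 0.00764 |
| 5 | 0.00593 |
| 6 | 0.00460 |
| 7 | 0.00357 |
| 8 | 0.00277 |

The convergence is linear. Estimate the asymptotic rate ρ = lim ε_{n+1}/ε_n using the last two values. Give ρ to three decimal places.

0.776

ρ ≈ ε_8/ε_7 = 0.00277/0.00357 = 0.77591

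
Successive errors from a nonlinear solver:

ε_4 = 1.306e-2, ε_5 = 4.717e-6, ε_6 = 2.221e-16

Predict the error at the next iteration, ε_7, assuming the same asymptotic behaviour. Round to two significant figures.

2.3e-47

First estimate the order: p ≈ ln(ε_6/ε_5) / ln(ε_5/ε_4) = ln(2.221e-16/4.717e-6)/ln(4.717e-6/1.306e-2) = ln(4.7085e-11)/ln(0.000361179) ≈ 3.0001.
Then ε_7 ≈ ε_6·(ε_6/ε_5)^p = 2.221e-16·(4.7085e-11)^3.0001 = 2.221e-16·1.04139e-31 ≈ 2.313e-47.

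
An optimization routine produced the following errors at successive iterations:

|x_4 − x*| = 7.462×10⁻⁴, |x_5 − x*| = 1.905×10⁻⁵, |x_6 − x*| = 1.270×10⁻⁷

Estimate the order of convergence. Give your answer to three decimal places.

p ≈ ln(|x_6 − x*|/|x_5 − x*|) / ln(|x_5 − x*|/|x_4 − x*|)
  = ln(1.270×10⁻⁷/1.905×10⁻⁵) / ln(1.905×10⁻⁵/7.462×10⁻⁴)
  = ln(0.00666667) / ln(0.0255293)
  = -5.010635 / -3.667928 ≈ 1.366067

1.366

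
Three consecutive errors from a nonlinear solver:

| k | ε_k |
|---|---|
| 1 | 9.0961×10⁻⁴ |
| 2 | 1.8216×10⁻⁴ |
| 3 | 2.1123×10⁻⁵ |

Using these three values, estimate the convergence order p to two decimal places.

p ≈ ln(ε_3/ε_2) / ln(ε_2/ε_1)
  = ln(2.1123×10⁻⁵/1.8216×10⁻⁴) / ln(1.8216×10⁻⁴/9.0961×10⁻⁴)
  = ln(0.115958) / ln(0.200262)
  = -2.15453 / -1.60813 ≈ 1.33977

1.34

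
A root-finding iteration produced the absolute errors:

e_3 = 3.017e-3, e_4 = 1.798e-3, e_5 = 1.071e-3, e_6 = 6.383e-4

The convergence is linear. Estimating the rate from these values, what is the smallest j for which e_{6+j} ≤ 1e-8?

22

Rate ρ ≈ e_6/e_5 = 6.383e-4/1.071e-3 = 0.5960.
After j more steps, e_{6+j} ≈ 6.383e-4·ρ^j; need ρ^j ≤ 1e-8/6.383e-4 = 1.56666e-05.
j ≥ ln(1.56666e-05)/ln(0.5960) = -11.0640/-0.51751 = 21.379.
So 22 more iterations are needed.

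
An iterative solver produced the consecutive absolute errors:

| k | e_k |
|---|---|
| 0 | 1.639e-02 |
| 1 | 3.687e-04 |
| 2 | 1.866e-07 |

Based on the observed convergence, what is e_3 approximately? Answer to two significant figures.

First estimate the order: p ≈ ln(e_2/e_1) / ln(e_1/e_0) = ln(1.866e-07/3.687e-04)/ln(3.687e-04/1.639e-02) = ln(0.000506103)/ln(0.0224954) ≈ 2.0000.
Then e_3 ≈ e_2·(e_2/e_1)^p = 1.866e-07·(0.000506103)^2.0000 = 1.866e-07·2.5614e-07 ≈ 4.78e-14.

4.8e-14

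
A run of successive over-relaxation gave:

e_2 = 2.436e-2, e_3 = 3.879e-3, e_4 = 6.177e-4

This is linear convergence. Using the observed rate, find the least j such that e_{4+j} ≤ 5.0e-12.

11

Rate ρ ≈ e_4/e_3 = 6.177e-4/3.879e-3 = 0.1592.
After j more steps, e_{4+j} ≈ 6.177e-4·ρ^j; need ρ^j ≤ 5.0e-12/6.177e-4 = 8.09454e-09.
j ≥ ln(8.09454e-09)/ln(0.1592) = -18.6321/-1.83759 = 10.139.
So 11 more iterations are needed.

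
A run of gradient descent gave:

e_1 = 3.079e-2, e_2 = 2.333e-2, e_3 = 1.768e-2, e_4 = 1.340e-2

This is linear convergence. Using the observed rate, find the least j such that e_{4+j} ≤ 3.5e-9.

Rate ρ ≈ e_4/e_3 = 1.340e-2/1.768e-2 = 0.7579.
After j more steps, e_{4+j} ≈ 1.340e-2·ρ^j; need ρ^j ≤ 3.5e-9/1.340e-2 = 2.61194e-07.
j ≥ ln(2.61194e-07)/ln(0.7579) = -15.1580/-0.27720 = 54.683.
So 55 more iterations are needed.

55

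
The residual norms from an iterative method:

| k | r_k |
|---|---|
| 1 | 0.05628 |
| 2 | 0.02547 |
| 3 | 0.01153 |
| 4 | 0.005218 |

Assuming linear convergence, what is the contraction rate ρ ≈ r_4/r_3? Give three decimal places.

ρ ≈ r_4/r_3 = 0.005218/0.01153 = 0.45256

0.453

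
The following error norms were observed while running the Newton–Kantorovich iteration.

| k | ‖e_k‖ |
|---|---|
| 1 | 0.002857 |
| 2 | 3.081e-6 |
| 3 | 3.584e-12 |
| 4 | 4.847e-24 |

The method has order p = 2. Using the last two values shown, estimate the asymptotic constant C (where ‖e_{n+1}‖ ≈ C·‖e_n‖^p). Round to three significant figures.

C ≈ ‖e_4‖ / ‖e_3‖^2
  = 4.847e-24 / (3.584e-12)^2
  = 4.847e-24 / 1.28451e-23 ≈ 0.37734

0.377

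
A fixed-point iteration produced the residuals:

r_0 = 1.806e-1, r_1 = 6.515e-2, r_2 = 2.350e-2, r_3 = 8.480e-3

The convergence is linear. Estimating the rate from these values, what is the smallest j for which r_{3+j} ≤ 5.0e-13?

Rate ρ ≈ r_3/r_2 = 8.480e-3/2.350e-2 = 0.3609.
After j more steps, r_{3+j} ≈ 8.480e-3·ρ^j; need ρ^j ≤ 5.0e-13/8.480e-3 = 5.89623e-11.
j ≥ ln(5.89623e-11)/ln(0.3609) = -23.5541/-1.01915 = 23.112.
So 24 more iterations are needed.

24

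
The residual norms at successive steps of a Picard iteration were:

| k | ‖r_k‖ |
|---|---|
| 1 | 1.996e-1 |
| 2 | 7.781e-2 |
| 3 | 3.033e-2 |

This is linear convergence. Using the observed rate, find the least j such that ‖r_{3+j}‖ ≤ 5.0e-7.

12

Rate ρ ≈ ‖r_3‖/‖r_2‖ = 3.033e-2/7.781e-2 = 0.3898.
After j more steps, ‖r_{3+j}‖ ≈ 3.033e-2·ρ^j; need ρ^j ≤ 5.0e-7/3.033e-2 = 1.64853e-05.
j ≥ ln(1.64853e-05)/ln(0.3898) = -11.0130/-0.94212 = 11.690.
So 12 more iterations are needed.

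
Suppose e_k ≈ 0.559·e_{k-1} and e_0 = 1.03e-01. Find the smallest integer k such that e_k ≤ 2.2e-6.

19

After k steps, e_k ≈ 1.03e-01·0.559^k.
Need 0.559^k ≤ 2.2e-6/1.03e-01 = 2.13592e-05.
k ≥ ln(2.13592e-05)/ln(0.559) = -10.7540/-0.58161 = 18.490.
Smallest integer k = 19.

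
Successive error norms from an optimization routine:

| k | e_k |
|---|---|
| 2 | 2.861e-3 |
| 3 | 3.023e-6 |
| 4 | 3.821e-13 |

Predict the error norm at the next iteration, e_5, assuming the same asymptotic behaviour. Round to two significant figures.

First estimate the order: p ≈ ln(e_4/e_3) / ln(e_3/e_2) = ln(3.821e-13/3.023e-6)/ln(3.023e-6/2.861e-3) = ln(1.26398e-07)/ln(0.00105662) ≈ 2.3179.
Then e_5 ≈ e_4·(e_4/e_3)^p = 3.821e-13·(1.26398e-07)^2.3179 = 3.821e-13·1.02453e-16 ≈ 3.915e-29.

3.9e-29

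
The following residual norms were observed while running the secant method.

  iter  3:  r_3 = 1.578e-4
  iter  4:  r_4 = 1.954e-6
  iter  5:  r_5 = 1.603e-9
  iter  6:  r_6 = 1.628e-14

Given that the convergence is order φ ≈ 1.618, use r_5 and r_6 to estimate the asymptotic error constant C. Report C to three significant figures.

C ≈ r_6 / r_5^1.618
  = 1.628e-14 / (1.603e-9)^1.618
  = 1.628e-14 / 5.88278e-15 ≈ 2.7674

2.77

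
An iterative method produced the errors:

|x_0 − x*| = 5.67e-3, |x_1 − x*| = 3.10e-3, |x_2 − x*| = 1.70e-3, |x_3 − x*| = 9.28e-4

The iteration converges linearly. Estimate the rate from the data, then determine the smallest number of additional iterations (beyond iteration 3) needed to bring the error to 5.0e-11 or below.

28

Rate ρ ≈ |x_3 − x*|/|x_2 − x*| = 9.28e-4/1.70e-3 = 0.5459.
After j more steps, |x_{3+j} − x*| ≈ 9.28e-4·ρ^j; need ρ^j ≤ 5.0e-11/9.28e-4 = 5.38793e-08.
j ≥ ln(5.38793e-08)/ln(0.5459) = -16.7365/-0.60532 = 27.649.
So 28 more iterations are needed.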